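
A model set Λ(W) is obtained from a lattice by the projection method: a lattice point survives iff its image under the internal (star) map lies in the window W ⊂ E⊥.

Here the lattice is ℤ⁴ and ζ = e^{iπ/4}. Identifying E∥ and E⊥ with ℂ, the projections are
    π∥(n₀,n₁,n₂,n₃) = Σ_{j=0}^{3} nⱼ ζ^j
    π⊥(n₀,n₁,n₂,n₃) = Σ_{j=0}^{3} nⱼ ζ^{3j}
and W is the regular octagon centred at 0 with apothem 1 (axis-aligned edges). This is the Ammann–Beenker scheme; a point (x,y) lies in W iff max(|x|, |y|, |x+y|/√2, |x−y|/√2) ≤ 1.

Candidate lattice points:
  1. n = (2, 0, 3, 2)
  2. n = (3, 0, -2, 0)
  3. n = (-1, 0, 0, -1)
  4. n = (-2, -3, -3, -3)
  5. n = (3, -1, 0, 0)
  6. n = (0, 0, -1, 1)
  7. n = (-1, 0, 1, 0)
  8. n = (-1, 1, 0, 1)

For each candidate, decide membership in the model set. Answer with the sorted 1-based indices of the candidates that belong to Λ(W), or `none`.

With ζ = e^{iπ/4} the internal vectors are ζ^0,ζ^3,ζ^6,ζ^9.
#1 (2, 0, 3, 2): internal (3.4142, -1.5858); octagon support 3.5355 vs apothem 1 → ∉ W
#2 (3, 0, -2, 0): internal (3.0000, 2.0000); octagon support 3.5355 vs apothem 1 → ∉ W
#3 (-1, 0, 0, -1): internal (-1.7071, -0.7071); octagon support 1.7071 vs apothem 1 → ∉ W
#4 (-2, -3, -3, -3): internal (-2.0000, -1.2426); octagon support 2.2929 vs apothem 1 → ∉ W
#5 (3, -1, 0, 0): internal (3.7071, -0.7071); octagon support 3.7071 vs apothem 1 → ∉ W
#6 (0, 0, -1, 1): internal (0.7071, 1.7071); octagon support 1.7071 vs apothem 1 → ∉ W
#7 (-1, 0, 1, 0): internal (-1.0000, -1.0000); octagon support 1.4142 vs apothem 1 → ∉ W
#8 (-1, 1, 0, 1): internal (-1.0000, 1.4142); octagon support 1.7071 vs apothem 1 → ∉ W

none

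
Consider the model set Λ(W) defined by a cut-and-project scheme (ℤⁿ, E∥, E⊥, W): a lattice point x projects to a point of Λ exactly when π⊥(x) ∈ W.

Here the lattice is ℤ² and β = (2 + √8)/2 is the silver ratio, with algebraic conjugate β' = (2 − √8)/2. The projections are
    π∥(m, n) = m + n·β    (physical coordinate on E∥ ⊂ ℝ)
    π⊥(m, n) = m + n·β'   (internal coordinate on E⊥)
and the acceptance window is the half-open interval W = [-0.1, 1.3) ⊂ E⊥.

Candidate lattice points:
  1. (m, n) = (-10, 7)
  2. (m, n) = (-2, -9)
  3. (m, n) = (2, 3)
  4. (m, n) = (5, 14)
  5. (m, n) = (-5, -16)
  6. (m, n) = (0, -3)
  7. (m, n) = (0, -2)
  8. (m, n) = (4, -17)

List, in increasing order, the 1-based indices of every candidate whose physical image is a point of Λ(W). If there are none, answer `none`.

3, 6, 7

β' = (2−√8)/2 ≈ -0.41421.
[1] lift (-10,7): star map gives -12.89949; window check -0.1 ≤ -12.89949 < 1.3 is false → out
[2] lift (-2,-9): star map gives 1.72792; window check -0.1 ≤ 1.72792 < 1.3 is false → out
[3] lift (2,3): star map gives 0.75736; window check -0.1 ≤ 0.75736 < 1.3 is true → IN Λ
[4] lift (5,14): star map gives -0.79899; window check -0.1 ≤ -0.79899 < 1.3 is false → out
[5] lift (-5,-16): star map gives 1.62742; window check -0.1 ≤ 1.62742 < 1.3 is false → out
[6] lift (0,-3): star map gives 1.24264; window check -0.1 ≤ 1.24264 < 1.3 is true → IN Λ
[7] lift (0,-2): star map gives 0.82843; window check -0.1 ≤ 0.82843 < 1.3 is true → IN Λ
[8] lift (4,-17): star map gives 11.04163; window check -0.1 ≤ 11.04163 < 1.3 is false → out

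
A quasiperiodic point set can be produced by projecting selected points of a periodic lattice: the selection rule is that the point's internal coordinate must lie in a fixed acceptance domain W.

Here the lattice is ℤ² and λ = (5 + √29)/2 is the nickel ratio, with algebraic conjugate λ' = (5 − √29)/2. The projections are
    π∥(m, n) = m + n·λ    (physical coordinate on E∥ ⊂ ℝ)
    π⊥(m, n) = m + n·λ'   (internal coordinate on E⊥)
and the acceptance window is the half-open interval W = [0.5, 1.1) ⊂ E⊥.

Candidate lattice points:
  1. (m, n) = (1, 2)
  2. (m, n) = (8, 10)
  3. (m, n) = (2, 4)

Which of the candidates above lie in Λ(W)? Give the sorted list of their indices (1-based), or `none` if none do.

Numerically λ ≈ 5.192582 and λ' = −1/λ ≈ -0.192582.
[1] lift (1,2): star map gives 0.614835; window check 0.5 ≤ 0.614835 < 1.1 is true → IN Λ
[2] lift (8,10): star map gives 6.074176; window check 0.5 ≤ 6.074176 < 1.1 is false → out
[3] lift (2,4): star map gives 1.229670; window check 0.5 ≤ 1.229670 < 1.1 is false → out

1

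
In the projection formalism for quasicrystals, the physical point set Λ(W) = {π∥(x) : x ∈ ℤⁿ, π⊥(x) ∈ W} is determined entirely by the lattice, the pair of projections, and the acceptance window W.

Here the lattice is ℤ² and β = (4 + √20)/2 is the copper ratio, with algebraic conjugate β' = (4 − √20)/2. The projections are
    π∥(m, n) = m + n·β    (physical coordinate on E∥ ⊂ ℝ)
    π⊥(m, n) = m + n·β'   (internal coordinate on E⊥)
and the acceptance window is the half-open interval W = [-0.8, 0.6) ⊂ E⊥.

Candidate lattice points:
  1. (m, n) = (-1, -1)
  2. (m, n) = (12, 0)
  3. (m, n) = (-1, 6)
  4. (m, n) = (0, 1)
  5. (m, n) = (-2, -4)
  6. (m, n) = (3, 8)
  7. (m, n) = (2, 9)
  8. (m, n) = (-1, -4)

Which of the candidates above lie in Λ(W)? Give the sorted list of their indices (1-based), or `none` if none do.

Compute β' = (4−√20)/2 = -0.2361, so π⊥(m,n) = m -0.2361·n.
candidate 1: (m,n)=(-1,-1) → π∥ = -1-1·β ≈ -5.2361, π⊥ = -1-1·β' ≈ -0.7639 ∈ [-0.8, 0.6) ⇒ IN Λ
candidate 2: (m,n)=(12,0) → π∥ = 12+0·β ≈ 12.0000, π⊥ = 12+0·β' ≈ 12.0000 ∉ [-0.8, 0.6) ⇒ out
candidate 3: (m,n)=(-1,6) → π∥ = -1+6·β ≈ 24.4164, π⊥ = -1+6·β' ≈ -2.4164 ∉ [-0.8, 0.6) ⇒ out
candidate 4: (m,n)=(0,1) → π∥ = 0+1·β ≈ 4.2361, π⊥ = 0+1·β' ≈ -0.2361 ∈ [-0.8, 0.6) ⇒ IN Λ
candidate 5: (m,n)=(-2,-4) → π∥ = -2-4·β ≈ -18.9443, π⊥ = -2-4·β' ≈ -1.0557 ∉ [-0.8, 0.6) ⇒ out
candidate 6: (m,n)=(3,8) → π∥ = 3+8·β ≈ 36.8885, π⊥ = 3+8·β' ≈ 1.1115 ∉ [-0.8, 0.6) ⇒ out
candidate 7: (m,n)=(2,9) → π∥ = 2+9·β ≈ 40.1246, π⊥ = 2+9·β' ≈ -0.1246 ∈ [-0.8, 0.6) ⇒ IN Λ
candidate 8: (m,n)=(-1,-4) → π∥ = -1-4·β ≈ -17.9443, π⊥ = -1-4·β' ≈ -0.0557 ∈ [-0.8, 0.6) ⇒ IN Λ

1, 4, 7, 8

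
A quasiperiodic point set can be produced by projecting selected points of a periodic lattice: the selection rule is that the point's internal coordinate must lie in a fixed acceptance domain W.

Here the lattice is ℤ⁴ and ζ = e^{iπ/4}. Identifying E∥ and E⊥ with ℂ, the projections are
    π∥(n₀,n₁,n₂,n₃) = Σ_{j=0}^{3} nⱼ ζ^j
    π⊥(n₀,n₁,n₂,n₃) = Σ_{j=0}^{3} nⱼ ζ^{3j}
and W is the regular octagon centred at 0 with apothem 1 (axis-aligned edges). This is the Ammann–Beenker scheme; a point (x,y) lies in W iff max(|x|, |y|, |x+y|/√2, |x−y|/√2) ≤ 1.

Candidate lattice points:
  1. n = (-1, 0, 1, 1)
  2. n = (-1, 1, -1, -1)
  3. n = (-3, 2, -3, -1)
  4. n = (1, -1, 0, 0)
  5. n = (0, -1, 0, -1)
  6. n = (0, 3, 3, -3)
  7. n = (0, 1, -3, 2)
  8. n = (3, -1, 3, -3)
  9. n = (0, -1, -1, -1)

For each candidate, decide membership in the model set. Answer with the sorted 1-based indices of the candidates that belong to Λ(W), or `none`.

1, 9

With ζ = e^{iπ/4} the internal vectors are ζ^0,ζ^3,ζ^6,ζ^9.
candidate 1: n = (-1, 0, 1, 1) → π⊥ ≈ (-0.292893, -0.292893); max(|x|,|y|,|x±y|/√2) = 0.414214 ≤ 1 ⇒ ∈ W
candidate 2: n = (-1, 1, -1, -1) → π⊥ ≈ (-2.414214, +1.000000); max(|x|,|y|,|x±y|/√2) = 2.414214 > 1 ⇒ ∉ W
candidate 3: n = (-3, 2, -3, -1) → π⊥ ≈ (-5.121320, +3.707107); max(|x|,|y|,|x±y|/√2) = 6.242641 > 1 ⇒ ∉ W
candidate 4: n = (1, -1, 0, 0) → π⊥ ≈ (+1.707107, -0.707107); max(|x|,|y|,|x±y|/√2) = 1.707107 > 1 ⇒ ∉ W
candidate 5: n = (0, -1, 0, -1) → π⊥ ≈ (+0.000000, -1.414214); max(|x|,|y|,|x±y|/√2) = 1.414214 > 1 ⇒ ∉ W
candidate 6: n = (0, 3, 3, -3) → π⊥ ≈ (-4.242641, -3.000000); max(|x|,|y|,|x±y|/√2) = 5.121320 > 1 ⇒ ∉ W
candidate 7: n = (0, 1, -3, 2) → π⊥ ≈ (+0.707107, +5.121320); max(|x|,|y|,|x±y|/√2) = 5.121320 > 1 ⇒ ∉ W
candidate 8: n = (3, -1, 3, -3) → π⊥ ≈ (+1.585786, -5.828427); max(|x|,|y|,|x±y|/√2) = 5.828427 > 1 ⇒ ∉ W
candidate 9: n = (0, -1, -1, -1) → π⊥ ≈ (+0.000000, -0.414214); max(|x|,|y|,|x±y|/√2) = 0.414214 ≤ 1 ⇒ ∈ W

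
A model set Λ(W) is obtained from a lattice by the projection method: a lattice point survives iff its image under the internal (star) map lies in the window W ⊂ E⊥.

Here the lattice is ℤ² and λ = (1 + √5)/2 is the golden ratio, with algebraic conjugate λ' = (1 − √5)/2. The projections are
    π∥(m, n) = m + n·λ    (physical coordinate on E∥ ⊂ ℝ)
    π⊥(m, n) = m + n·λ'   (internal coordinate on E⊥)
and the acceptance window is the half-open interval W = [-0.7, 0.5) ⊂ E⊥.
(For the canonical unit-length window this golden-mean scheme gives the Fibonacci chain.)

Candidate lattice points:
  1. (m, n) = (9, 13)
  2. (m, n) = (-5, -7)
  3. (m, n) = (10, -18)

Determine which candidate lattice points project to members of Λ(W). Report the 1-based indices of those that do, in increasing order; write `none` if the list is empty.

2

Compute λ' = (1−√5)/2 = -0.6180, so π⊥(m,n) = m -0.6180·n.
[1] lift (9,13): star map gives 0.9656; window check -0.7 ≤ 0.9656 < 0.5 is false → out
[2] lift (-5,-7): star map gives -0.6738; window check -0.7 ≤ -0.6738 < 0.5 is true → IN Λ
[3] lift (10,-18): star map gives 21.1246; window check -0.7 ≤ 21.1246 < 0.5 is false → out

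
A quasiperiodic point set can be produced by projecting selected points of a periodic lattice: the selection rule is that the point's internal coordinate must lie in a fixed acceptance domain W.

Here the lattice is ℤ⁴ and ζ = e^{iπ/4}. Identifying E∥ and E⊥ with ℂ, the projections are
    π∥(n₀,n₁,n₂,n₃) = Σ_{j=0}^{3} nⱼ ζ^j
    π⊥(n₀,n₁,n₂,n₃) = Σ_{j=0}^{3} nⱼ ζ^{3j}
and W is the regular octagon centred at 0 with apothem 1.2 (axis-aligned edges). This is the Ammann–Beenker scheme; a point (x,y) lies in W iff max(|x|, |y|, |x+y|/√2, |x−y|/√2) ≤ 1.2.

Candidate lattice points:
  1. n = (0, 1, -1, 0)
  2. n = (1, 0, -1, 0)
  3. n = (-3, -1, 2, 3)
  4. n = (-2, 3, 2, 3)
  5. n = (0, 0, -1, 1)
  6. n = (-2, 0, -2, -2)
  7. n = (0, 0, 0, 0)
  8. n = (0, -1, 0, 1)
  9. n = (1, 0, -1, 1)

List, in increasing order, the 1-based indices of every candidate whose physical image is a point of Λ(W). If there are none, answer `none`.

Internal map: ζ^{3j} for j=0..3 gives (1,0), (−√2/2,√2/2), (0,−1), (√2/2,√2/2).
#1 (0, 1, -1, 0): internal (-0.70711, 1.70711); octagon support 1.70711 vs apothem 1.2 → ∉ W
#2 (1, 0, -1, 0): internal (1.00000, 1.00000); octagon support 1.41421 vs apothem 1.2 → ∉ W
#3 (-3, -1, 2, 3): internal (-0.17157, -0.58579); octagon support 0.58579 vs apothem 1.2 → ∈ W
#4 (-2, 3, 2, 3): internal (-2.00000, 2.24264); octagon support 3.00000 vs apothem 1.2 → ∉ W
#5 (0, 0, -1, 1): internal (0.70711, 1.70711); octagon support 1.70711 vs apothem 1.2 → ∉ W
#6 (-2, 0, -2, -2): internal (-3.41421, 0.58579); octagon support 3.41421 vs apothem 1.2 → ∉ W
#7 (0, 0, 0, 0): internal (0.00000, 0.00000); octagon support 0.00000 vs apothem 1.2 → ∈ W
#8 (0, -1, 0, 1): internal (1.41421, 0.00000); octagon support 1.41421 vs apothem 1.2 → ∉ W
#9 (1, 0, -1, 1): internal (1.70711, 1.70711); octagon support 2.41421 vs apothem 1.2 → ∉ W

3, 7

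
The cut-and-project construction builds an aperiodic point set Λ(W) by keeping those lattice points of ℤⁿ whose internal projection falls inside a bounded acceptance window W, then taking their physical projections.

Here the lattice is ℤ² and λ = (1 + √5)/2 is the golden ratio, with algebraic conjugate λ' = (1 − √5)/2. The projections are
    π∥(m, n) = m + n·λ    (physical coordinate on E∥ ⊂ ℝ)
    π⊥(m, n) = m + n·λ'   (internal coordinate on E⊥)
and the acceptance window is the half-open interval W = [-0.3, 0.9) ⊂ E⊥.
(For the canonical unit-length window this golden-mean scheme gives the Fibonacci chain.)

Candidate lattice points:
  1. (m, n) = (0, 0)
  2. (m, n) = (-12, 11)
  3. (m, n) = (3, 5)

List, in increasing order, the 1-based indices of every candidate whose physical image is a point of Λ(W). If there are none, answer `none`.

Compute λ' = (1−√5)/2 = -0.6180, so π⊥(m,n) = m -0.6180·n.
#1 (0,0): internal coord 0 + (0)·λ' = +0.0000; +0.0000 ∈ [-0.3, 0.9) → IN Λ
#2 (-12,11): internal coord -12 + (11)·λ' = -18.7984; -18.7984 ∉ [-0.3, 0.9) → out
#3 (3,5): internal coord 3 + (5)·λ' = -0.0902; -0.0902 ∈ [-0.3, 0.9) → IN Λ

1, 3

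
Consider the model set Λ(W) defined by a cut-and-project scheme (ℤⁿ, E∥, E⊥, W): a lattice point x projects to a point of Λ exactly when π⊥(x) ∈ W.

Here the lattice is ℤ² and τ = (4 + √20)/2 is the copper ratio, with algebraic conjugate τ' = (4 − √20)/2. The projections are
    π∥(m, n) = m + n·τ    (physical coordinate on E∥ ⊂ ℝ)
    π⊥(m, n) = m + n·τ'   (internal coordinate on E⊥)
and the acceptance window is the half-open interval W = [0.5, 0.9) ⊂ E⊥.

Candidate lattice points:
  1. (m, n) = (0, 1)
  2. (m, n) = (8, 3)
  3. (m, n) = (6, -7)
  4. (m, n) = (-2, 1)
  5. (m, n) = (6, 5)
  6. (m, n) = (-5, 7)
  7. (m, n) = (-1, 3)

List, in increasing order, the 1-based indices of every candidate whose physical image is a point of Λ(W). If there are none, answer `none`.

Compute τ' = (4−√20)/2 = -0.23607, so π⊥(m,n) = m -0.23607·n.
[1] lift (0,1): star map gives -0.23607; window check 0.5 ≤ -0.23607 < 0.9 is false → out
[2] lift (8,3): star map gives 7.29180; window check 0.5 ≤ 7.29180 < 0.9 is false → out
[3] lift (6,-7): star map gives 7.65248; window check 0.5 ≤ 7.65248 < 0.9 is false → out
[4] lift (-2,1): star map gives -2.23607; window check 0.5 ≤ -2.23607 < 0.9 is false → out
[5] lift (6,5): star map gives 4.81966; window check 0.5 ≤ 4.81966 < 0.9 is false → out
[6] lift (-5,7): star map gives -6.65248; window check 0.5 ≤ -6.65248 < 0.9 is false → out
[7] lift (-1,3): star map gives -1.70820; window check 0.5 ≤ -1.70820 < 0.9 is false → out

none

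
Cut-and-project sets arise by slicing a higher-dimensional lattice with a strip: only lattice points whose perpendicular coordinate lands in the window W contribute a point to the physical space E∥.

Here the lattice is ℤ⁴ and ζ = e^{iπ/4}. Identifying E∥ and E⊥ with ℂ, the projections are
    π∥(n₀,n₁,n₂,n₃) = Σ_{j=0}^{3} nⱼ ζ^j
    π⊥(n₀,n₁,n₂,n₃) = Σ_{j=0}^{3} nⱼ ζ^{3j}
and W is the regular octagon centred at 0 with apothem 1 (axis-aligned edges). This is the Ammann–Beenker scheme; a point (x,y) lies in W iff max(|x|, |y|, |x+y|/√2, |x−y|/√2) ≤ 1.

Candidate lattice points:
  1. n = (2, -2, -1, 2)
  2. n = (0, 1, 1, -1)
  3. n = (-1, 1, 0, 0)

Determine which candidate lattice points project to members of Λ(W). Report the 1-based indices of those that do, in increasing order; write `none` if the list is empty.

none

With ζ = e^{iπ/4} the internal vectors are ζ^0,ζ^3,ζ^6,ζ^9.
candidate 1: n = (2, -2, -1, 2) → π⊥ ≈ (+4.828427, +1.000000); max(|x|,|y|,|x±y|/√2) = 4.828427 > 1 ⇒ ∉ W
candidate 2: n = (0, 1, 1, -1) → π⊥ ≈ (-1.414214, -1.000000); max(|x|,|y|,|x±y|/√2) = 1.707107 > 1 ⇒ ∉ W
candidate 3: n = (-1, 1, 0, 0) → π⊥ ≈ (-1.707107, +0.707107); max(|x|,|y|,|x±y|/√2) = 1.707107 > 1 ⇒ ∉ W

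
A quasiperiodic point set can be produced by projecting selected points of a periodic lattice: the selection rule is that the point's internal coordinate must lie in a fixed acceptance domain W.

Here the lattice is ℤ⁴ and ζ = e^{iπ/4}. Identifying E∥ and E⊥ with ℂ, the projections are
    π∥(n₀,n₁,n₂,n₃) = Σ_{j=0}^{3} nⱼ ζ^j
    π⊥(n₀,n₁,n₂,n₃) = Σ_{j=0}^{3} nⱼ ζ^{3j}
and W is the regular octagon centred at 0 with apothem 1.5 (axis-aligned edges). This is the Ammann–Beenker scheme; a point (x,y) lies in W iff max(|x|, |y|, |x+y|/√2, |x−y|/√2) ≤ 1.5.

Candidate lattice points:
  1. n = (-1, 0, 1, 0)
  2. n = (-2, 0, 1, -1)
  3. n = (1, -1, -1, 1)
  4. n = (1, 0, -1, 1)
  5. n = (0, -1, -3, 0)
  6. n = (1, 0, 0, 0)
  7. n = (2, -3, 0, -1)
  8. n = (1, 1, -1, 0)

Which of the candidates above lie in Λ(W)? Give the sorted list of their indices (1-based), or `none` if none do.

1, 6

π⊥(n) = n₀ + n₁ζ³ + n₂ζ⁶ + n₃ζ⁹ where ζ = e^{iπ/4}.
candidate 1: n = (-1, 0, 1, 0) → π⊥ ≈ (-1.0000, -1.0000); max(|x|,|y|,|x±y|/√2) = 1.4142 ≤ 1.5 ⇒ ∈ W
candidate 2: n = (-2, 0, 1, -1) → π⊥ ≈ (-2.7071, -1.7071); max(|x|,|y|,|x±y|/√2) = 3.1213 > 1.5 ⇒ ∉ W
candidate 3: n = (1, -1, -1, 1) → π⊥ ≈ (+2.4142, +1.0000); max(|x|,|y|,|x±y|/√2) = 2.4142 > 1.5 ⇒ ∉ W
candidate 4: n = (1, 0, -1, 1) → π⊥ ≈ (+1.7071, +1.7071); max(|x|,|y|,|x±y|/√2) = 2.4142 > 1.5 ⇒ ∉ W
candidate 5: n = (0, -1, -3, 0) → π⊥ ≈ (+0.7071, +2.2929); max(|x|,|y|,|x±y|/√2) = 2.2929 > 1.5 ⇒ ∉ W
candidate 6: n = (1, 0, 0, 0) → π⊥ ≈ (+1.0000, +0.0000); max(|x|,|y|,|x±y|/√2) = 1.0000 ≤ 1.5 ⇒ ∈ W
candidate 7: n = (2, -3, 0, -1) → π⊥ ≈ (+3.4142, -2.8284); max(|x|,|y|,|x±y|/√2) = 4.4142 > 1.5 ⇒ ∉ W
candidate 8: n = (1, 1, -1, 0) → π⊥ ≈ (+0.2929, +1.7071); max(|x|,|y|,|x±y|/√2) = 1.7071 > 1.5 ⇒ ∉ W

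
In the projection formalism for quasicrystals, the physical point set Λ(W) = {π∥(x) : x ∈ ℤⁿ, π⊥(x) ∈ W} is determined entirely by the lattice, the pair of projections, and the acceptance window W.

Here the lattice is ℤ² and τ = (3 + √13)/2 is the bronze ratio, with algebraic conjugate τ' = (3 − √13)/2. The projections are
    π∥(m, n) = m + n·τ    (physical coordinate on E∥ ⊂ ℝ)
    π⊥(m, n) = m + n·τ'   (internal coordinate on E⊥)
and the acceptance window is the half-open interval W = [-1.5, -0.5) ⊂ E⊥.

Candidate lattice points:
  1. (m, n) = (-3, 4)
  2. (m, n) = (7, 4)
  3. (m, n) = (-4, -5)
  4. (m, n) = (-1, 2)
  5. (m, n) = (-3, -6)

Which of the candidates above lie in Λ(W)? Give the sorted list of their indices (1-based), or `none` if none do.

Numerically τ ≈ 3.3028 and τ' = −1/τ ≈ -0.3028.
#1 (-3,4): internal coord -3 + (4)·τ' = -4.2111; -4.2111 ∉ [-1.5, -0.5) → out
#2 (7,4): internal coord 7 + (4)·τ' = +5.7889; +5.7889 ∉ [-1.5, -0.5) → out
#3 (-4,-5): internal coord -4 + (-5)·τ' = -2.4861; -2.4861 ∉ [-1.5, -0.5) → out
#4 (-1,2): internal coord -1 + (2)·τ' = -1.6056; -1.6056 ∉ [-1.5, -0.5) → out
#5 (-3,-6): internal coord -3 + (-6)·τ' = -1.1833; -1.1833 ∈ [-1.5, -0.5) → IN Λ

5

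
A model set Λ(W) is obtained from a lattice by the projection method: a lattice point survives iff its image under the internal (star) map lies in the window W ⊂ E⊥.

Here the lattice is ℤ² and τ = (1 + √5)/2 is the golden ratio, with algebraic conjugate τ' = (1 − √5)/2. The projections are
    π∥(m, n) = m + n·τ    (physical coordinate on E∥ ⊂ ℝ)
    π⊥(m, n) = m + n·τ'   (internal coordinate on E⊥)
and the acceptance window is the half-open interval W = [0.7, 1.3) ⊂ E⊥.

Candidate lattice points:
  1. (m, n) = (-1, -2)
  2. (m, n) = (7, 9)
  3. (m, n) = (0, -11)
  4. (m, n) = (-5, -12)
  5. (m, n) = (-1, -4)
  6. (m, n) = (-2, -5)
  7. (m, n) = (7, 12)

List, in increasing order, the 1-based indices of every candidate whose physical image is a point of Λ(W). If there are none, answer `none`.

6

τ' = (1−√5)/2 ≈ -0.618034.
[1] lift (-1,-2): star map gives 0.236068; window check 0.7 ≤ 0.236068 < 1.3 is false → out
[2] lift (7,9): star map gives 1.437694; window check 0.7 ≤ 1.437694 < 1.3 is false → out
[3] lift (0,-11): star map gives 6.798374; window check 0.7 ≤ 6.798374 < 1.3 is false → out
[4] lift (-5,-12): star map gives 2.416408; window check 0.7 ≤ 2.416408 < 1.3 is false → out
[5] lift (-1,-4): star map gives 1.472136; window check 0.7 ≤ 1.472136 < 1.3 is false → out
[6] lift (-2,-5): star map gives 1.090170; window check 0.7 ≤ 1.090170 < 1.3 is true → IN Λ
[7] lift (7,12): star map gives -0.416408; window check 0.7 ≤ -0.416408 < 1.3 is false → out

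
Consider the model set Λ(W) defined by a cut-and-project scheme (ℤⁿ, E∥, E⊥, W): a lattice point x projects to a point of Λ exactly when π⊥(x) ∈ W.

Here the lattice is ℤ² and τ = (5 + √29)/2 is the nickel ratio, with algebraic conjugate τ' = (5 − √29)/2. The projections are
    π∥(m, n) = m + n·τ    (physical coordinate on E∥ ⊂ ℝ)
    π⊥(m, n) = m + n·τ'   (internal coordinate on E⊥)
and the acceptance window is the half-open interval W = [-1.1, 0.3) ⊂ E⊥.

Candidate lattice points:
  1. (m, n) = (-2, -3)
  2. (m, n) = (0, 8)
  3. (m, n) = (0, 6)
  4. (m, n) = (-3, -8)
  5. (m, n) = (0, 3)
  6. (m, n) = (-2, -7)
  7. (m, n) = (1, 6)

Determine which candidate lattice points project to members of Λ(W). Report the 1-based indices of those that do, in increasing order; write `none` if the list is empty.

5, 6, 7

Numerically τ ≈ 5.1926 and τ' = −1/τ ≈ -0.1926.
[1] lift (-2,-3): star map gives -1.4223; window check -1.1 ≤ -1.4223 < 0.3 is false → out
[2] lift (0,8): star map gives -1.5407; window check -1.1 ≤ -1.5407 < 0.3 is false → out
[3] lift (0,6): star map gives -1.1555; window check -1.1 ≤ -1.1555 < 0.3 is false → out
[4] lift (-3,-8): star map gives -1.4593; window check -1.1 ≤ -1.4593 < 0.3 is false → out
[5] lift (0,3): star map gives -0.5777; window check -1.1 ≤ -0.5777 < 0.3 is true → IN Λ
[6] lift (-2,-7): star map gives -0.6519; window check -1.1 ≤ -0.6519 < 0.3 is true → IN Λ
[7] lift (1,6): star map gives -0.1555; window check -1.1 ≤ -0.1555 < 0.3 is true → IN Λ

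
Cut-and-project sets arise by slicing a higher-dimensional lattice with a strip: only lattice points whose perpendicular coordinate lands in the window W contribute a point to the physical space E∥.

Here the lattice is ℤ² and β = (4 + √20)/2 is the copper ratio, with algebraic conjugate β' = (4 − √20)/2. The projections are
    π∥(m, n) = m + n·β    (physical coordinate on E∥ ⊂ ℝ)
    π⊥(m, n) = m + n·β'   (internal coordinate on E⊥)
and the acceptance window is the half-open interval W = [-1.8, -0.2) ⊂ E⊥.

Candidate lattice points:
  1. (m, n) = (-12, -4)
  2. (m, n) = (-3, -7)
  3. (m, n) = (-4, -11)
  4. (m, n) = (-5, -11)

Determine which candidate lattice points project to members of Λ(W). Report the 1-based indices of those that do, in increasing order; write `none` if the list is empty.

Numerically β ≈ 4.2361 and β' = −1/β ≈ -0.2361.
[1] lift (-12,-4): star map gives -11.0557; window check -1.8 ≤ -11.0557 < -0.2 is false → out
[2] lift (-3,-7): star map gives -1.3475; window check -1.8 ≤ -1.3475 < -0.2 is true → IN Λ
[3] lift (-4,-11): star map gives -1.4033; window check -1.8 ≤ -1.4033 < -0.2 is true → IN Λ
[4] lift (-5,-11): star map gives -2.4033; window check -1.8 ≤ -2.4033 < -0.2 is false → out

2, 3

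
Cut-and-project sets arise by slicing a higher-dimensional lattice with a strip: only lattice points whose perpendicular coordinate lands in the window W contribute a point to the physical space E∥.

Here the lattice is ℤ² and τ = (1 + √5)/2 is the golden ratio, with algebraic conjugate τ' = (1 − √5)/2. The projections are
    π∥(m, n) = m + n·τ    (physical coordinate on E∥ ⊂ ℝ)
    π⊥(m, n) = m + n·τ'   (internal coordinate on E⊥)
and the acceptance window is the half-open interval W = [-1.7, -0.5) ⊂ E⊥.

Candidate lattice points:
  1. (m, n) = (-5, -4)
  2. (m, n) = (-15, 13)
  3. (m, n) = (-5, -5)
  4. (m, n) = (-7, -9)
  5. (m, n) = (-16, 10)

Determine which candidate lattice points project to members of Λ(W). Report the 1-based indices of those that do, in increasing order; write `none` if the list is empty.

4

τ' = (1−√5)/2 ≈ -0.618034.
candidate 1: (m,n)=(-5,-4) → π∥ = -5-4·τ ≈ -11.472136, π⊥ = -5-4·τ' ≈ -2.527864 ∉ [-1.7, -0.5) ⇒ out
candidate 2: (m,n)=(-15,13) → π∥ = -15+13·τ ≈ 6.034442, π⊥ = -15+13·τ' ≈ -23.034442 ∉ [-1.7, -0.5) ⇒ out
candidate 3: (m,n)=(-5,-5) → π∥ = -5-5·τ ≈ -13.090170, π⊥ = -5-5·τ' ≈ -1.909830 ∉ [-1.7, -0.5) ⇒ out
candidate 4: (m,n)=(-7,-9) → π∥ = -7-9·τ ≈ -21.562306, π⊥ = -7-9·τ' ≈ -1.437694 ∈ [-1.7, -0.5) ⇒ IN Λ
candidate 5: (m,n)=(-16,10) → π∥ = -16+10·τ ≈ 0.180340, π⊥ = -16+10·τ' ≈ -22.180340 ∉ [-1.7, -0.5) ⇒ out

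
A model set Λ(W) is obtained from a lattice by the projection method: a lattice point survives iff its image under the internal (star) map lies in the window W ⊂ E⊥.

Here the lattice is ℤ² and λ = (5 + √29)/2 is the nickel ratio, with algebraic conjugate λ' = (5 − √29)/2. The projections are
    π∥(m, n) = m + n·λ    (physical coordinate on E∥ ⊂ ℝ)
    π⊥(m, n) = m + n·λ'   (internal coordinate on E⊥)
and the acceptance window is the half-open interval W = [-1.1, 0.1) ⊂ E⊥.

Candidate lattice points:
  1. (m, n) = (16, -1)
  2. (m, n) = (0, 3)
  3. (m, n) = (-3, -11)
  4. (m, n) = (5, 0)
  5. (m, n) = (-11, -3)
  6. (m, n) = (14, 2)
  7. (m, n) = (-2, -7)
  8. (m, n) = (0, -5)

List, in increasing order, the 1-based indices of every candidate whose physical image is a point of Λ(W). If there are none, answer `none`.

2, 3, 7

Compute λ' = (5−√29)/2 = -0.192582, so π⊥(m,n) = m -0.192582·n.
candidate 1: (m,n)=(16,-1) → π∥ = 16-1·λ ≈ 10.807418, π⊥ = 16-1·λ' ≈ 16.192582 ∉ [-1.1, 0.1) ⇒ out
candidate 2: (m,n)=(0,3) → π∥ = 0+3·λ ≈ 15.577747, π⊥ = 0+3·λ' ≈ -0.577747 ∈ [-1.1, 0.1) ⇒ IN Λ
candidate 3: (m,n)=(-3,-11) → π∥ = -3-11·λ ≈ -60.118406, π⊥ = -3-11·λ' ≈ -0.881594 ∈ [-1.1, 0.1) ⇒ IN Λ
candidate 4: (m,n)=(5,0) → π∥ = 5+0·λ ≈ 5.000000, π⊥ = 5+0·λ' ≈ 5.000000 ∉ [-1.1, 0.1) ⇒ out
candidate 5: (m,n)=(-11,-3) → π∥ = -11-3·λ ≈ -26.577747, π⊥ = -11-3·λ' ≈ -10.422253 ∉ [-1.1, 0.1) ⇒ out
candidate 6: (m,n)=(14,2) → π∥ = 14+2·λ ≈ 24.385165, π⊥ = 14+2·λ' ≈ 13.614835 ∉ [-1.1, 0.1) ⇒ out
candidate 7: (m,n)=(-2,-7) → π∥ = -2-7·λ ≈ -38.348077, π⊥ = -2-7·λ' ≈ -0.651923 ∈ [-1.1, 0.1) ⇒ IN Λ
candidate 8: (m,n)=(0,-5) → π∥ = 0-5·λ ≈ -25.962912, π⊥ = 0-5·λ' ≈ 0.962912 ∉ [-1.1, 0.1) ⇒ out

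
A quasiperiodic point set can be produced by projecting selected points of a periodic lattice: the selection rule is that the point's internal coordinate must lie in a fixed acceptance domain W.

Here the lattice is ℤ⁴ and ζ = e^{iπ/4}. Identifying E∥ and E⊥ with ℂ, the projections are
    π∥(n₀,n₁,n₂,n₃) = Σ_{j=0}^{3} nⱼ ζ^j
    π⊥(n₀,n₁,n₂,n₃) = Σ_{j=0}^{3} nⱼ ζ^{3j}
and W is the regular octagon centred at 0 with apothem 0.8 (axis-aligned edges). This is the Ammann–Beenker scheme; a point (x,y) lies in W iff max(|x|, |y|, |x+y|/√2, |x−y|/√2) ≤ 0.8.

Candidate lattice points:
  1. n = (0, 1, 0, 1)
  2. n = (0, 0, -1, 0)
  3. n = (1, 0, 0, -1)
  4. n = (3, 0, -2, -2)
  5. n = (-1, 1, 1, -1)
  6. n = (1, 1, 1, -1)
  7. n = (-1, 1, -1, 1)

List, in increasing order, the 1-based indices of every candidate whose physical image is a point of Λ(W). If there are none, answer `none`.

π⊥(n) = n₀ + n₁ζ³ + n₂ζ⁶ + n₃ζ⁹ where ζ = e^{iπ/4}.
candidate 1: n = (0, 1, 0, 1) → π⊥ ≈ (+0.000000, +1.414214); max(|x|,|y|,|x±y|/√2) = 1.414214 > 0.8 ⇒ ∉ W
candidate 2: n = (0, 0, -1, 0) → π⊥ ≈ (+0.000000, +1.000000); max(|x|,|y|,|x±y|/√2) = 1.000000 > 0.8 ⇒ ∉ W
candidate 3: n = (1, 0, 0, -1) → π⊥ ≈ (+0.292893, -0.707107); max(|x|,|y|,|x±y|/√2) = 0.707107 ≤ 0.8 ⇒ ∈ W
candidate 4: n = (3, 0, -2, -2) → π⊥ ≈ (+1.585786, +0.585786); max(|x|,|y|,|x±y|/√2) = 1.585786 > 0.8 ⇒ ∉ W
candidate 5: n = (-1, 1, 1, -1) → π⊥ ≈ (-2.414214, -1.000000); max(|x|,|y|,|x±y|/√2) = 2.414214 > 0.8 ⇒ ∉ W
candidate 6: n = (1, 1, 1, -1) → π⊥ ≈ (-0.414214, -1.000000); max(|x|,|y|,|x±y|/√2) = 1.000000 > 0.8 ⇒ ∉ W
candidate 7: n = (-1, 1, -1, 1) → π⊥ ≈ (-1.000000, +2.414214); max(|x|,|y|,|x±y|/√2) = 2.414214 > 0.8 ⇒ ∉ W

3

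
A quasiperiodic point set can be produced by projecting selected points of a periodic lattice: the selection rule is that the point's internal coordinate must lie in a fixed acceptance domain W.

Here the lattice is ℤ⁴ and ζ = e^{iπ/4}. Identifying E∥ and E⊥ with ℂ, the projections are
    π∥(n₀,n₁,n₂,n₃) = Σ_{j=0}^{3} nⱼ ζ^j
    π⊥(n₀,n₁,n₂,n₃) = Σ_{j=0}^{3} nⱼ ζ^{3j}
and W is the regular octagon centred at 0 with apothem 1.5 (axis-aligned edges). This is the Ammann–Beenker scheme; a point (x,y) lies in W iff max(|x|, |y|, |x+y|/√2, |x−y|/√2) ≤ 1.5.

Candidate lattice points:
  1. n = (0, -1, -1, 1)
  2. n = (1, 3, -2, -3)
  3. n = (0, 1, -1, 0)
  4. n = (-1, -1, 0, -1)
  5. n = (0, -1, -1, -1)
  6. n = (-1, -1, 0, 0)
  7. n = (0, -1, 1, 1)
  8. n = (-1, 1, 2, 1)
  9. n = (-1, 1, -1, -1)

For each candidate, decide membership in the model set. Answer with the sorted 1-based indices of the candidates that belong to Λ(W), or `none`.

5, 6, 8

Internal map: ζ^{3j} for j=0..3 gives (1,0), (−√2/2,√2/2), (0,−1), (√2/2,√2/2).
#1 (0, -1, -1, 1): internal (1.4142, 1.0000); octagon support 1.7071 vs apothem 1.5 → ∉ W
#2 (1, 3, -2, -3): internal (-3.2426, 2.0000); octagon support 3.7071 vs apothem 1.5 → ∉ W
#3 (0, 1, -1, 0): internal (-0.7071, 1.7071); octagon support 1.7071 vs apothem 1.5 → ∉ W
#4 (-1, -1, 0, -1): internal (-1.0000, -1.4142); octagon support 1.7071 vs apothem 1.5 → ∉ W
#5 (0, -1, -1, -1): internal (0.0000, -0.4142); octagon support 0.4142 vs apothem 1.5 → ∈ W
#6 (-1, -1, 0, 0): internal (-0.2929, -0.7071); octagon support 0.7071 vs apothem 1.5 → ∈ W
#7 (0, -1, 1, 1): internal (1.4142, -1.0000); octagon support 1.7071 vs apothem 1.5 → ∉ W
#8 (-1, 1, 2, 1): internal (-1.0000, -0.5858); octagon support 1.1213 vs apothem 1.5 → ∈ W
#9 (-1, 1, -1, -1): internal (-2.4142, 1.0000); octagon support 2.4142 vs apothem 1.5 → ∉ W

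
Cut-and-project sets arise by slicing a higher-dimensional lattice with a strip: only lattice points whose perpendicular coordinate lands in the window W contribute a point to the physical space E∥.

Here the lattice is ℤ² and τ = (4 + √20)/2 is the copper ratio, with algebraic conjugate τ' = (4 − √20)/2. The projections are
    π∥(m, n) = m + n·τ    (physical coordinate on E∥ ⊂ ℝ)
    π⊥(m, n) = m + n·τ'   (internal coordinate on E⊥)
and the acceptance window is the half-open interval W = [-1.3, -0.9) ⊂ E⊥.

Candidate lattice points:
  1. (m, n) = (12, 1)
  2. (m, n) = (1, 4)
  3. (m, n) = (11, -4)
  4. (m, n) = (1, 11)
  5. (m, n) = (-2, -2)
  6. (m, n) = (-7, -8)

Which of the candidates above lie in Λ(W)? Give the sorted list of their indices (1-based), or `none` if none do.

τ' = (4−√20)/2 ≈ -0.236068.
candidate 1: (m,n)=(12,1) → π∥ = 12+1·τ ≈ 16.236068, π⊥ = 12+1·τ' ≈ 11.763932 ∉ [-1.3, -0.9) ⇒ out
candidate 2: (m,n)=(1,4) → π∥ = 1+4·τ ≈ 17.944272, π⊥ = 1+4·τ' ≈ 0.055728 ∉ [-1.3, -0.9) ⇒ out
candidate 3: (m,n)=(11,-4) → π∥ = 11-4·τ ≈ -5.944272, π⊥ = 11-4·τ' ≈ 11.944272 ∉ [-1.3, -0.9) ⇒ out
candidate 4: (m,n)=(1,11) → π∥ = 1+11·τ ≈ 47.596748, π⊥ = 1+11·τ' ≈ -1.596748 ∉ [-1.3, -0.9) ⇒ out
candidate 5: (m,n)=(-2,-2) → π∥ = -2-2·τ ≈ -10.472136, π⊥ = -2-2·τ' ≈ -1.527864 ∉ [-1.3, -0.9) ⇒ out
candidate 6: (m,n)=(-7,-8) → π∥ = -7-8·τ ≈ -40.888544, π⊥ = -7-8·τ' ≈ -5.111456 ∉ [-1.3, -0.9) ⇒ out

none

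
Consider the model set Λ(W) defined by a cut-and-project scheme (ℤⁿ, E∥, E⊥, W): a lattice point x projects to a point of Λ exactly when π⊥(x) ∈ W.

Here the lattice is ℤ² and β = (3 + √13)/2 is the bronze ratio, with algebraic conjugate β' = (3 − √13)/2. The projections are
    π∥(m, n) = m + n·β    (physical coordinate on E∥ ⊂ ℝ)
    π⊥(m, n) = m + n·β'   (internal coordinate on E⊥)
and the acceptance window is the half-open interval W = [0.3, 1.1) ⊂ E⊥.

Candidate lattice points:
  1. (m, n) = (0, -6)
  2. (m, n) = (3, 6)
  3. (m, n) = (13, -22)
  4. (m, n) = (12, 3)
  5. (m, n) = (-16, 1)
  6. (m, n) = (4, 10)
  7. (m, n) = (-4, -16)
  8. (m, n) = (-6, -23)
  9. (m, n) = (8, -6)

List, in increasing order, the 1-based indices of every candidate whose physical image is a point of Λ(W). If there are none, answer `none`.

Numerically β ≈ 3.302776 and β' = −1/β ≈ -0.302776.
#1 (0,-6): internal coord 0 + (-6)·β' = +1.816654; +1.816654 ∉ [0.3, 1.1) → out
#2 (3,6): internal coord 3 + (6)·β' = +1.183346; +1.183346 ∉ [0.3, 1.1) → out
#3 (13,-22): internal coord 13 + (-22)·β' = +19.661064; +19.661064 ∉ [0.3, 1.1) → out
#4 (12,3): internal coord 12 + (3)·β' = +11.091673; +11.091673 ∉ [0.3, 1.1) → out
#5 (-16,1): internal coord -16 + (1)·β' = -16.302776; -16.302776 ∉ [0.3, 1.1) → out
#6 (4,10): internal coord 4 + (10)·β' = +0.972244; +0.972244 ∈ [0.3, 1.1) → IN Λ
#7 (-4,-16): internal coord -4 + (-16)·β' = +0.844410; +0.844410 ∈ [0.3, 1.1) → IN Λ
#8 (-6,-23): internal coord -6 + (-23)·β' = +0.963840; +0.963840 ∈ [0.3, 1.1) → IN Λ
#9 (8,-6): internal coord 8 + (-6)·β' = +9.816654; +9.816654 ∉ [0.3, 1.1) → out

6, 7, 8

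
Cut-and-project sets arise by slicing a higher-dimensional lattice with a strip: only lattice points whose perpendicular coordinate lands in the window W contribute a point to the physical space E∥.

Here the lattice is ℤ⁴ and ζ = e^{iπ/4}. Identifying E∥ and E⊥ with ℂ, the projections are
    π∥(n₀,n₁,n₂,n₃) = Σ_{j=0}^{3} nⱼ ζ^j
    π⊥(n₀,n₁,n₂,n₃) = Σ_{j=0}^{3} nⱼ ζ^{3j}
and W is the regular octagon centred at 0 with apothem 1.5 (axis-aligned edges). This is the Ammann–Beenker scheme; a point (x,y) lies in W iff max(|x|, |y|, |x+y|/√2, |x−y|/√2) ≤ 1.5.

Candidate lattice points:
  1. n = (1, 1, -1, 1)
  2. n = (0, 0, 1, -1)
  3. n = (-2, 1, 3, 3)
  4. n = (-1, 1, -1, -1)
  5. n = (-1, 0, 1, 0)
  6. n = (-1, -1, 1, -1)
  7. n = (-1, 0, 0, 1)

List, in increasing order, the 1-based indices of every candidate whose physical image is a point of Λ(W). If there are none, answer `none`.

3, 5, 7

π⊥(n) = n₀ + n₁ζ³ + n₂ζ⁶ + n₃ζ⁹ where ζ = e^{iπ/4}.
#1 (1, 1, -1, 1): internal (1.0000, 2.4142); octagon support 2.4142 vs apothem 1.5 → ∉ W
#2 (0, 0, 1, -1): internal (-0.7071, -1.7071); octagon support 1.7071 vs apothem 1.5 → ∉ W
#3 (-2, 1, 3, 3): internal (-0.5858, -0.1716); octagon support 0.5858 vs apothem 1.5 → ∈ W
#4 (-1, 1, -1, -1): internal (-2.4142, 1.0000); octagon support 2.4142 vs apothem 1.5 → ∉ W
#5 (-1, 0, 1, 0): internal (-1.0000, -1.0000); octagon support 1.4142 vs apothem 1.5 → ∈ W
#6 (-1, -1, 1, -1): internal (-1.0000, -2.4142); octagon support 2.4142 vs apothem 1.5 → ∉ W
#7 (-1, 0, 0, 1): internal (-0.2929, 0.7071); octagon support 0.7071 vs apothem 1.5 → ∈ W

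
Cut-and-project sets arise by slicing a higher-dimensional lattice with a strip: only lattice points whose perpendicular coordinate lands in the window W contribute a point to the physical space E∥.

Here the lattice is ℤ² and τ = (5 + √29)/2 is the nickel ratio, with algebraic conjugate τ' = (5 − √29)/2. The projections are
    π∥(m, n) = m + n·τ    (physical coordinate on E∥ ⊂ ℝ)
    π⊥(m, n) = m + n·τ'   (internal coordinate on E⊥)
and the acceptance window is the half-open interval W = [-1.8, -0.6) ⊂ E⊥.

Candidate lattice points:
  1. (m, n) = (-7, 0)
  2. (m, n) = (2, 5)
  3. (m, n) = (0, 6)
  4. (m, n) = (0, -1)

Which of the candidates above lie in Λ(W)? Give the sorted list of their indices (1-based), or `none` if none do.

τ' = (5−√29)/2 ≈ -0.19258.
#1 (-7,0): internal coord -7 + (0)·τ' = -7.00000; -7.00000 ∉ [-1.8, -0.6) → out
#2 (2,5): internal coord 2 + (5)·τ' = +1.03709; +1.03709 ∉ [-1.8, -0.6) → out
#3 (0,6): internal coord 0 + (6)·τ' = -1.15549; -1.15549 ∈ [-1.8, -0.6) → IN Λ
#4 (0,-1): internal coord 0 + (-1)·τ' = +0.19258; +0.19258 ∉ [-1.8, -0.6) → out

3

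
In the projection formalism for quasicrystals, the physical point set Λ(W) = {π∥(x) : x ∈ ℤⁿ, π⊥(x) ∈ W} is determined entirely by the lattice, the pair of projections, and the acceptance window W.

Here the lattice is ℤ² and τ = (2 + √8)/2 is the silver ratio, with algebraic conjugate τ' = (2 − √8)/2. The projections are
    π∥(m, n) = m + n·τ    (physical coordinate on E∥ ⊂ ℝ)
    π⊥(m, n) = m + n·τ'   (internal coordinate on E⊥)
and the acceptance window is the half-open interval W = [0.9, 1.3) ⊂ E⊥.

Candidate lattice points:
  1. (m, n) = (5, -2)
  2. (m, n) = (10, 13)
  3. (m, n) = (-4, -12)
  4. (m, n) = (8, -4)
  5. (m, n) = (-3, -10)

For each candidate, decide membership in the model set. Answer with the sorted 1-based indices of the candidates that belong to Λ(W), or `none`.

3, 5

Numerically τ ≈ 2.41421 and τ' = −1/τ ≈ -0.41421.
[1] lift (5,-2): star map gives 5.82843; window check 0.9 ≤ 5.82843 < 1.3 is false → out
[2] lift (10,13): star map gives 4.61522; window check 0.9 ≤ 4.61522 < 1.3 is false → out
[3] lift (-4,-12): star map gives 0.97056; window check 0.9 ≤ 0.97056 < 1.3 is true → IN Λ
[4] lift (8,-4): star map gives 9.65685; window check 0.9 ≤ 9.65685 < 1.3 is false → out
[5] lift (-3,-10): star map gives 1.14214; window check 0.9 ≤ 1.14214 < 1.3 is true → IN Λ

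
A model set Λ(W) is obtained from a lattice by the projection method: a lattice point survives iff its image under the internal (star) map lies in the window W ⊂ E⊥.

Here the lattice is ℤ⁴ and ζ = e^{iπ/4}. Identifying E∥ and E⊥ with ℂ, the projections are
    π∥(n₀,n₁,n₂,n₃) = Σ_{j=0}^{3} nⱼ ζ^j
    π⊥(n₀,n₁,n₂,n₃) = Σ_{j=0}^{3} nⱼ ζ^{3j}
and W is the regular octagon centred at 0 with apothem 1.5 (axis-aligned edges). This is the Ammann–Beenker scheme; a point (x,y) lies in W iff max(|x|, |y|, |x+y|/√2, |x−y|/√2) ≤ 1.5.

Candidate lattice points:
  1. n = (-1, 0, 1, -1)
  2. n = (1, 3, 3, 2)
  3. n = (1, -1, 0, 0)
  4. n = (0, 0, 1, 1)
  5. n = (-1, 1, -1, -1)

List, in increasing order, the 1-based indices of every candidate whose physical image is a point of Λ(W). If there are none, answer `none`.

With ζ = e^{iπ/4} the internal vectors are ζ^0,ζ^3,ζ^6,ζ^9.
#1 (-1, 0, 1, -1): internal (-1.707107, -1.707107); octagon support 2.414214 vs apothem 1.5 → ∉ W
#2 (1, 3, 3, 2): internal (0.292893, 0.535534); octagon support 0.585786 vs apothem 1.5 → ∈ W
#3 (1, -1, 0, 0): internal (1.707107, -0.707107); octagon support 1.707107 vs apothem 1.5 → ∉ W
#4 (0, 0, 1, 1): internal (0.707107, -0.292893); octagon support 0.707107 vs apothem 1.5 → ∈ W
#5 (-1, 1, -1, -1): internal (-2.414214, 1.000000); octagon support 2.414214 vs apothem 1.5 → ∉ W

2, 4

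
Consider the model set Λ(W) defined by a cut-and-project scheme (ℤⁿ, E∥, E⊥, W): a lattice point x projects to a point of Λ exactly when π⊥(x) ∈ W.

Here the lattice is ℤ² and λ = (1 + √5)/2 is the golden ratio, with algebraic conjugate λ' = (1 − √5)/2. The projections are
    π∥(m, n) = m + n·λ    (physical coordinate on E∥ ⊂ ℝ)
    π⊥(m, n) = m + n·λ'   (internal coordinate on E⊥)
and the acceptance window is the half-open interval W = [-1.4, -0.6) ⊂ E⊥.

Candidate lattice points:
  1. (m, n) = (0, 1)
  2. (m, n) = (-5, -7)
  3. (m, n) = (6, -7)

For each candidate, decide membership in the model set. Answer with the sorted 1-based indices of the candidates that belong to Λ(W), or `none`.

1, 2

Compute λ' = (1−√5)/2 = -0.6180, so π⊥(m,n) = m -0.6180·n.
#1 (0,1): internal coord 0 + (1)·λ' = -0.6180; -0.6180 ∈ [-1.4, -0.6) → IN Λ
#2 (-5,-7): internal coord -5 + (-7)·λ' = -0.6738; -0.6738 ∈ [-1.4, -0.6) → IN Λ
#3 (6,-7): internal coord 6 + (-7)·λ' = +10.3262; +10.3262 ∉ [-1.4, -0.6) → out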